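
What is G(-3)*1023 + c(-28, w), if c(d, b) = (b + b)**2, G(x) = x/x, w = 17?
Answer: 2179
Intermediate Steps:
G(x) = 1
c(d, b) = 4*b**2 (c(d, b) = (2*b)**2 = 4*b**2)
G(-3)*1023 + c(-28, w) = 1*1023 + 4*17**2 = 1023 + 4*289 = 1023 + 1156 = 2179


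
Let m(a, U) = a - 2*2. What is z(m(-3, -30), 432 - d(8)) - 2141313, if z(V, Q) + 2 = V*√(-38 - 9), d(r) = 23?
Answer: -2141315 - 7*I*√47 ≈ -2.1413e+6 - 47.99*I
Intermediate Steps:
m(a, U) = -4 + a (m(a, U) = a - 4 = -4 + a)
z(V, Q) = -2 + I*V*√47 (z(V, Q) = -2 + V*√(-38 - 9) = -2 + V*√(-47) = -2 + V*(I*√47) = -2 + I*V*√47)
z(m(-3, -30), 432 - d(8)) - 2141313 = (-2 + I*(-4 - 3)*√47) - 2141313 = (-2 + I*(-7)*√47) - 2141313 = (-2 - 7*I*√47) - 2141313 = -2141315 - 7*I*√47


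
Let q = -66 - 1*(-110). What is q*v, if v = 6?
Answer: 264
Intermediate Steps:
q = 44 (q = -66 + 110 = 44)
q*v = 44*6 = 264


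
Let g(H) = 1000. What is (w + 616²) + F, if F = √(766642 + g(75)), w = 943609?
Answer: 1323065 + √767642 ≈ 1.3239e+6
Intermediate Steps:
F = √767642 (F = √(766642 + 1000) = √767642 ≈ 876.15)
(w + 616²) + F = (943609 + 616²) + √767642 = (943609 + 379456) + √767642 = 1323065 + √767642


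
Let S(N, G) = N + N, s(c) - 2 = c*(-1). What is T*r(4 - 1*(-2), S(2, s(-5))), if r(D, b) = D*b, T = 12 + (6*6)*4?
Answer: 3744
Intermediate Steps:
T = 156 (T = 12 + 36*4 = 12 + 144 = 156)
s(c) = 2 - c (s(c) = 2 + c*(-1) = 2 - c)
S(N, G) = 2*N
T*r(4 - 1*(-2), S(2, s(-5))) = 156*((4 - 1*(-2))*(2*2)) = 156*((4 + 2)*4) = 156*(6*4) = 156*24 = 3744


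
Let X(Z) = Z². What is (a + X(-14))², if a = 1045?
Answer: 1540081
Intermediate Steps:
(a + X(-14))² = (1045 + (-14)²)² = (1045 + 196)² = 1241² = 1540081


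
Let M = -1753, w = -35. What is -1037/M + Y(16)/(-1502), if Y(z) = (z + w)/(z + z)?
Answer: 49875675/84256192 ≈ 0.59195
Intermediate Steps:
Y(z) = (-35 + z)/(2*z) (Y(z) = (z - 35)/(z + z) = (-35 + z)/((2*z)) = (-35 + z)*(1/(2*z)) = (-35 + z)/(2*z))
-1037/M + Y(16)/(-1502) = -1037/(-1753) + ((½)*(-35 + 16)/16)/(-1502) = -1037*(-1/1753) + ((½)*(1/16)*(-19))*(-1/1502) = 1037/1753 - 19/32*(-1/1502) = 1037/1753 + 19/48064 = 49875675/84256192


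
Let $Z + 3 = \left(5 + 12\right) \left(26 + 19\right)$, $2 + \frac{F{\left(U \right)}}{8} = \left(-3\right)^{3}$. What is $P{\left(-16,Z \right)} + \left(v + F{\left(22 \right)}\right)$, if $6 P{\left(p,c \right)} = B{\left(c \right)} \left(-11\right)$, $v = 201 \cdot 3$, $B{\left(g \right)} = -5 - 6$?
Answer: $\frac{2347}{6} \approx 391.17$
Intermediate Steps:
$B{\left(g \right)} = -11$ ($B{\left(g \right)} = -5 - 6 = -11$)
$F{\left(U \right)} = -232$ ($F{\left(U \right)} = -16 + 8 \left(-3\right)^{3} = -16 + 8 \left(-27\right) = -16 - 216 = -232$)
$v = 603$
$Z = 762$ ($Z = -3 + \left(5 + 12\right) \left(26 + 19\right) = -3 + 17 \cdot 45 = -3 + 765 = 762$)
$P{\left(p,c \right)} = \frac{121}{6}$ ($P{\left(p,c \right)} = \frac{\left(-11\right) \left(-11\right)}{6} = \frac{1}{6} \cdot 121 = \frac{121}{6}$)
$P{\left(-16,Z \right)} + \left(v + F{\left(22 \right)}\right) = \frac{121}{6} + \left(603 - 232\right) = \frac{121}{6} + 371 = \frac{2347}{6}$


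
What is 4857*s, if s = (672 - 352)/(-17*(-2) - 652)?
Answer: -259040/103 ≈ -2515.0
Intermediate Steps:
s = -160/309 (s = 320/(34 - 652) = 320/(-618) = 320*(-1/618) = -160/309 ≈ -0.51780)
4857*s = 4857*(-160/309) = -259040/103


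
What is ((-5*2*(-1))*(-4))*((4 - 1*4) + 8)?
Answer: -320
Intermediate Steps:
((-5*2*(-1))*(-4))*((4 - 1*4) + 8) = (-10*(-1)*(-4))*((4 - 4) + 8) = (10*(-4))*(0 + 8) = -40*8 = -320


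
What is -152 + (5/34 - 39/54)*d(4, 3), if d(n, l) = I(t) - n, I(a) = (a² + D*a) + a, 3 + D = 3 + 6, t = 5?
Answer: -28184/153 ≈ -184.21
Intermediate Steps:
D = 6 (D = -3 + (3 + 6) = -3 + 9 = 6)
I(a) = a² + 7*a (I(a) = (a² + 6*a) + a = a² + 7*a)
d(n, l) = 60 - n (d(n, l) = 5*(7 + 5) - n = 5*12 - n = 60 - n)
-152 + (5/34 - 39/54)*d(4, 3) = -152 + (5/34 - 39/54)*(60 - 1*4) = -152 + (5*(1/34) - 39*1/54)*(60 - 4) = -152 + (5/34 - 13/18)*56 = -152 - 88/153*56 = -152 - 4928/153 = -28184/153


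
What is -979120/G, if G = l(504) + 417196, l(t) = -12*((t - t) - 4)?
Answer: -244780/104311 ≈ -2.3466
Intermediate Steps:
l(t) = 48 (l(t) = -12*(0 - 4) = -12*(-4) = 48)
G = 417244 (G = 48 + 417196 = 417244)
-979120/G = -979120/417244 = -979120*1/417244 = -244780/104311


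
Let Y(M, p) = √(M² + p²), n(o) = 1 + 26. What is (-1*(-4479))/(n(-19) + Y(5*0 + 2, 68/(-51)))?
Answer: 1088397/6509 - 26874*√13/6509 ≈ 152.33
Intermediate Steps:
n(o) = 27
(-1*(-4479))/(n(-19) + Y(5*0 + 2, 68/(-51))) = (-1*(-4479))/(27 + √((5*0 + 2)² + (68/(-51))²)) = 4479/(27 + √((0 + 2)² + (68*(-1/51))²)) = 4479/(27 + √(2² + (-4/3)²)) = 4479/(27 + √(4 + 16/9)) = 4479/(27 + √(52/9)) = 4479/(27 + 2*√13/3)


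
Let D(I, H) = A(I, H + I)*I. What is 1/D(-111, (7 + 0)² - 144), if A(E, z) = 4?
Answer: -1/444 ≈ -0.0022523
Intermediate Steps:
D(I, H) = 4*I
1/D(-111, (7 + 0)² - 144) = 1/(4*(-111)) = 1/(-444) = -1/444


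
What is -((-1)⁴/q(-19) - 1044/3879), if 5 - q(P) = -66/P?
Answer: -4825/12499 ≈ -0.38603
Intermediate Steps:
q(P) = 5 + 66/P (q(P) = 5 - (-66)/P = 5 + 66/P)
-((-1)⁴/q(-19) - 1044/3879) = -((-1)⁴/(5 + 66/(-19)) - 1044/3879) = -(1/(5 + 66*(-1/19)) - 1044*1/3879) = -(1/(5 - 66/19) - 116/431) = -(1/(29/19) - 116/431) = -(1*(19/29) - 116/431) = -(19/29 - 116/431) = -1*4825/12499 = -4825/12499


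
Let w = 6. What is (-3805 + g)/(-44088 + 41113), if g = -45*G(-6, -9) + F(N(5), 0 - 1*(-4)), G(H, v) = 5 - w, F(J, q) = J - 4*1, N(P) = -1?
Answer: 753/595 ≈ 1.2655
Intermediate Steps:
F(J, q) = -4 + J (F(J, q) = J - 4 = -4 + J)
G(H, v) = -1 (G(H, v) = 5 - 1*6 = 5 - 6 = -1)
g = 40 (g = -45*(-1) + (-4 - 1) = 45 - 5 = 40)
(-3805 + g)/(-44088 + 41113) = (-3805 + 40)/(-44088 + 41113) = -3765/(-2975) = -3765*(-1/2975) = 753/595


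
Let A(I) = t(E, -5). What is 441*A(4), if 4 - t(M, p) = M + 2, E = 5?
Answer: -1323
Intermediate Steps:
t(M, p) = 2 - M (t(M, p) = 4 - (M + 2) = 4 - (2 + M) = 4 + (-2 - M) = 2 - M)
A(I) = -3 (A(I) = 2 - 1*5 = 2 - 5 = -3)
441*A(4) = 441*(-3) = -1323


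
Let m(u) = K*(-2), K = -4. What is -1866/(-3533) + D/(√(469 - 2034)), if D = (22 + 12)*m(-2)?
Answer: 1866/3533 - 272*I*√1565/1565 ≈ 0.52816 - 6.8756*I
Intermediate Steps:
m(u) = 8 (m(u) = -4*(-2) = 8)
D = 272 (D = (22 + 12)*8 = 34*8 = 272)
-1866/(-3533) + D/(√(469 - 2034)) = -1866/(-3533) + 272/(√(469 - 2034)) = -1866*(-1/3533) + 272/(√(-1565)) = 1866/3533 + 272/((I*√1565)) = 1866/3533 + 272*(-I*√1565/1565) = 1866/3533 - 272*I*√1565/1565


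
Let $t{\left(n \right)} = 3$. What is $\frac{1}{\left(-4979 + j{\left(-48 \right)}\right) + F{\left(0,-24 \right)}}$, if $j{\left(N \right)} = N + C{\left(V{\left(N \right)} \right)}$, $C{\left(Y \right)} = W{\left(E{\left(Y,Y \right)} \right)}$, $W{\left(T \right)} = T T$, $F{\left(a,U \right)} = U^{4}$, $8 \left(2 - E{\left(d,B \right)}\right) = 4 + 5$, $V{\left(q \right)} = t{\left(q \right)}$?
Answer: $\frac{64}{20911985} \approx 3.0604 \cdot 10^{-6}$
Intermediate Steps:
$V{\left(q \right)} = 3$
$E{\left(d,B \right)} = \frac{7}{8}$ ($E{\left(d,B \right)} = 2 - \frac{4 + 5}{8} = 2 - \frac{9}{8} = \frac{7}{8}$)
$W{\left(T \right)} = T^{2}$
$C{\left(Y \right)} = \frac{49}{64}$ ($C{\left(Y \right)} = \left(\frac{7}{8}\right)^{2} = \frac{49}{64}$)
$j{\left(N \right)} = \frac{49}{64} + N$ ($j{\left(N \right)} = N + \frac{49}{64} = \frac{49}{64} + N$)
$\frac{1}{\left(-4979 + j{\left(-48 \right)}\right) + F{\left(0,-24 \right)}} = \frac{1}{\left(-4979 + \left(\frac{49}{64} - 48\right)\right) + \left(-24\right)^{4}} = \frac{1}{\left(-4979 - \frac{3023}{64}\right) + 331776} = \frac{1}{- \frac{321679}{64} + 331776} = \frac{1}{\frac{20911985}{64}} = \frac{64}{20911985}$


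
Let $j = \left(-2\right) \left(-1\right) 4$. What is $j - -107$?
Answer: $115$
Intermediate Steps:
$j = 8$ ($j = 2 \cdot 4 = 8$)
$j - -107 = 8 - -107 = 8 + 107 = 115$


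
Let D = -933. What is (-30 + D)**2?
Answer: 927369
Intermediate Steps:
(-30 + D)**2 = (-30 - 933)**2 = (-963)**2 = 927369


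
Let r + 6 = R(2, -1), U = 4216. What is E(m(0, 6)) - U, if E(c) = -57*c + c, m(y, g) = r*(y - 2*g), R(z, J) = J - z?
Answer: -10264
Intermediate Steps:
r = -9 (r = -6 + (-1 - 1*2) = -6 + (-1 - 2) = -6 - 3 = -9)
m(y, g) = -9*y + 18*g (m(y, g) = -9*(y - 2*g) = -9*y + 18*g)
E(c) = -56*c
E(m(0, 6)) - U = -56*(-9*0 + 18*6) - 1*4216 = -56*(0 + 108) - 4216 = -56*108 - 4216 = -6048 - 4216 = -10264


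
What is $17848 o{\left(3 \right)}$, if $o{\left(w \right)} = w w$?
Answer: $160632$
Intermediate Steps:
$o{\left(w \right)} = w^{2}$
$17848 o{\left(3 \right)} = 17848 \cdot 3^{2} = 17848 \cdot 9 = 160632$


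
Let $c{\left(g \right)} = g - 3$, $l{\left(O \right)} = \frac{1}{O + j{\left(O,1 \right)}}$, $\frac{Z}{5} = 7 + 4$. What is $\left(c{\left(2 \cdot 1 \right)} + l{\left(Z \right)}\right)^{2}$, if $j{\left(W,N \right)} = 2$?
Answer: $\frac{3136}{3249} \approx 0.96522$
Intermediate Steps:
$Z = 55$ ($Z = 5 \left(7 + 4\right) = 5 \cdot 11 = 55$)
$l{\left(O \right)} = \frac{1}{2 + O}$ ($l{\left(O \right)} = \frac{1}{O + 2} = \frac{1}{2 + O}$)
$c{\left(g \right)} = -3 + g$
$\left(c{\left(2 \cdot 1 \right)} + l{\left(Z \right)}\right)^{2} = \left(\left(-3 + 2 \cdot 1\right) + \frac{1}{2 + 55}\right)^{2} = \left(\left(-3 + 2\right) + \frac{1}{57}\right)^{2} = \left(-1 + \frac{1}{57}\right)^{2} = \left(- \frac{56}{57}\right)^{2} = \frac{3136}{3249}$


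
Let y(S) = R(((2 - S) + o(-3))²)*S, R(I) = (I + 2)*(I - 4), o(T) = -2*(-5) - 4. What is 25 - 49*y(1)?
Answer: -112430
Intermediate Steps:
o(T) = 6 (o(T) = 10 - 4 = 6)
R(I) = (-4 + I)*(2 + I) (R(I) = (2 + I)*(-4 + I) = (-4 + I)*(2 + I))
y(S) = S*(-8 + (8 - S)⁴ - 2*(8 - S)²) (y(S) = (-8 + (((2 - S) + 6)²)² - 2*((2 - S) + 6)²)*S = (-8 + ((8 - S)²)² - 2*(8 - S)²)*S = (-8 + (8 - S)⁴ - 2*(8 - S)²)*S = S*(-8 + (8 - S)⁴ - 2*(8 - S)²))
25 - 49*y(1) = 25 - (-49)*(8 - (-8 + 1)⁴ + 2*(-8 + 1)²) = 25 - (-49)*(8 - 1*(-7)⁴ + 2*(-7)²) = 25 - (-49)*(8 - 1*2401 + 2*49) = 25 - (-49)*(8 - 2401 + 98) = 25 - (-49)*(-2295) = 25 - 49*2295 = 25 - 112455 = -112430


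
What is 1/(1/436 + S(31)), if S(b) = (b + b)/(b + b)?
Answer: 436/437 ≈ 0.99771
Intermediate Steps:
S(b) = 1 (S(b) = (2*b)/((2*b)) = (2*b)*(1/(2*b)) = 1)
1/(1/436 + S(31)) = 1/(1/436 + 1) = 1/(437/436) = 436/437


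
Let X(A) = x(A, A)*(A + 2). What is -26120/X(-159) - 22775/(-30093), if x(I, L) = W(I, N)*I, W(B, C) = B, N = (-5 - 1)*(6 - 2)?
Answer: 30394222945/39814212627 ≈ 0.76340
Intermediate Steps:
N = -24 (N = -6*4 = -24)
x(I, L) = I² (x(I, L) = I*I = I²)
X(A) = A²*(2 + A) (X(A) = A²*(A + 2) = A²*(2 + A))
-26120/X(-159) - 22775/(-30093) = -26120*1/(25281*(2 - 159)) - 22775/(-30093) = -26120/(25281*(-157)) - 22775*(-1/30093) = -26120/(-3969117) + 22775/30093 = -26120*(-1/3969117) + 22775/30093 = 26120/3969117 + 22775/30093 = 30394222945/39814212627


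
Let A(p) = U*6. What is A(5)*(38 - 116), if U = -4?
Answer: 1872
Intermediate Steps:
A(p) = -24 (A(p) = -4*6 = -24)
A(5)*(38 - 116) = -24*(38 - 116) = -24*(-78) = 1872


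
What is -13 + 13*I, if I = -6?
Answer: -91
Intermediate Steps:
-13 + 13*I = -13 + 13*(-6) = -13 - 78 = -91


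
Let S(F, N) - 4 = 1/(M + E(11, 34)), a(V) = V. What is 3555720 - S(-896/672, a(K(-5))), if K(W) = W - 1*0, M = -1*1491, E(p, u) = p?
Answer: 5262459681/1480 ≈ 3.5557e+6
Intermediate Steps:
M = -1491
K(W) = W (K(W) = W + 0 = W)
S(F, N) = 5919/1480 (S(F, N) = 4 + 1/(-1491 + 11) = 4 + 1/(-1480) = 4 - 1/1480 = 5919/1480)
3555720 - S(-896/672, a(K(-5))) = 3555720 - 1*5919/1480 = 3555720 - 5919/1480 = 5262459681/1480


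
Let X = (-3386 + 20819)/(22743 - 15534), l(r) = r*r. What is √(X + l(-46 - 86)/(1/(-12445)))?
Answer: I*√15458426353127/267 ≈ 14726.0*I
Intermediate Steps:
l(r) = r²
X = 1937/801 (X = 17433/7209 = 17433*(1/7209) = 1937/801 ≈ 2.4182)
√(X + l(-46 - 86)/(1/(-12445))) = √(1937/801 + (-46 - 86)²/(1/(-12445))) = √(1937/801 + (-132)²/(-1/12445)) = √(1937/801 + 17424*(-12445)) = √(1937/801 - 216841680) = √(-173690183743/801) = I*√15458426353127/267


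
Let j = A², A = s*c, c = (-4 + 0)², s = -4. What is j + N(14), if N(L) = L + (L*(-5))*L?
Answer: 3130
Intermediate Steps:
c = 16 (c = (-4)² = 16)
A = -64 (A = -4*16 = -64)
N(L) = L - 5*L² (N(L) = L + (-5*L)*L = L - 5*L²)
j = 4096 (j = (-64)² = 4096)
j + N(14) = 4096 + 14*(1 - 5*14) = 4096 + 14*(1 - 70) = 4096 + 14*(-69) = 4096 - 966 = 3130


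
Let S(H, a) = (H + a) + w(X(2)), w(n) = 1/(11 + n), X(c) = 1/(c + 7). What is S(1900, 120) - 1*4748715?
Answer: -474669491/100 ≈ -4.7467e+6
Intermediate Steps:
X(c) = 1/(7 + c)
S(H, a) = 9/100 + H + a (S(H, a) = (H + a) + 1/(11 + 1/(7 + 2)) = (H + a) + 1/(11 + 1/9) = (H + a) + 1/(11 + ⅑) = (H + a) + 1/(100/9) = (H + a) + 9/100 = 9/100 + H + a)
S(1900, 120) - 1*4748715 = (9/100 + 1900 + 120) - 1*4748715 = 202009/100 - 4748715 = -474669491/100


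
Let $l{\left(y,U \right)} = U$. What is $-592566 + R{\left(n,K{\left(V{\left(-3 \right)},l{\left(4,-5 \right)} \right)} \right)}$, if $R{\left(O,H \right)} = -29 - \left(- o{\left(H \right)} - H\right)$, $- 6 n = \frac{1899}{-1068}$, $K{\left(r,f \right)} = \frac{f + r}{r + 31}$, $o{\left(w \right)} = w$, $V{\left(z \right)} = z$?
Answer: $- \frac{4148169}{7} \approx -5.926 \cdot 10^{5}$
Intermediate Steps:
$K{\left(r,f \right)} = \frac{f + r}{31 + r}$
$n = \frac{211}{712}$ ($n = - \frac{1899 \frac{1}{-1068}}{6} = - \frac{1899 \left(- \frac{1}{1068}\right)}{6} = \left(- \frac{1}{6}\right) \left(- \frac{633}{356}\right) = \frac{211}{712} \approx 0.29635$)
$R{\left(O,H \right)} = -29 + 2 H$ ($R{\left(O,H \right)} = -29 - \left(- H - H\right) = -29 - - 2 H = -29 + 2 H$)
$-592566 + R{\left(n,K{\left(V{\left(-3 \right)},l{\left(4,-5 \right)} \right)} \right)} = -592566 - \left(29 - 2 \frac{-5 - 3}{31 - 3}\right) = -592566 - \left(29 - 2 \cdot \frac{1}{28} \left(-8\right)\right) = -592566 + \left(-29 + 2 \left(- \frac{2}{7}\right)\right) = -592566 - \frac{207}{7} = - \frac{4148169}{7}$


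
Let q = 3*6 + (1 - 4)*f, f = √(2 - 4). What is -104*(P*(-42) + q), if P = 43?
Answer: 185952 + 312*I*√2 ≈ 1.8595e+5 + 441.23*I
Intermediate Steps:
f = I*√2 (f = √(-2) = I*√2 ≈ 1.4142*I)
q = 18 - 3*I*√2 (q = 3*6 + (1 - 4)*(I*√2) = 18 - 3*I*√2 ≈ 18.0 - 4.2426*I)
-104*(P*(-42) + q) = -104*(43*(-42) + (18 - 3*I*√2)) = -104*(-1806 + (18 - 3*I*√2)) = -104*(-1788 - 3*I*√2) = 185952 + 312*I*√2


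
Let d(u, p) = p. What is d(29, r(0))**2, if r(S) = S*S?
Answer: 0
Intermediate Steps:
r(S) = S**2
d(29, r(0))**2 = (0**2)**2 = 0**2 = 0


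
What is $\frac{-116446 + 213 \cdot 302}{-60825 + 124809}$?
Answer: $- \frac{6515}{7998} \approx -0.81458$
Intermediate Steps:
$\frac{-116446 + 213 \cdot 302}{-60825 + 124809} = \frac{-116446 + 64326}{63984} = \left(-52120\right) \frac{1}{63984} = - \frac{6515}{7998}$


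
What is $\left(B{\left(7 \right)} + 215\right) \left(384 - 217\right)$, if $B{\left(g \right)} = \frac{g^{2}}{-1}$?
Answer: $27722$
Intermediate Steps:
$B{\left(g \right)} = - g^{2}$ ($B{\left(g \right)} = g^{2} \left(-1\right) = - g^{2}$)
$\left(B{\left(7 \right)} + 215\right) \left(384 - 217\right) = \left(- 7^{2} + 215\right) \left(384 - 217\right) = \left(\left(-1\right) 49 + 215\right) 167 = \left(-49 + 215\right) 167 = 166 \cdot 167 = 27722$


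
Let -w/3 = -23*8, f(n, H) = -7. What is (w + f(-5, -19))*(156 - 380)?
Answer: -122080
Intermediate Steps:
w = 552 (w = -(-69)*8 = -3*(-184) = 552)
(w + f(-5, -19))*(156 - 380) = (552 - 7)*(156 - 380) = 545*(-224) = -122080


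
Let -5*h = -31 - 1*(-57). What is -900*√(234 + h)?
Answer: -360*√1430 ≈ -13614.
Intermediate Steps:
h = -26/5 (h = -(-31 - 1*(-57))/5 = -(-31 + 57)/5 = -⅕*26 = -26/5 ≈ -5.2000)
-900*√(234 + h) = -900*√(234 - 26/5) = -360*√1430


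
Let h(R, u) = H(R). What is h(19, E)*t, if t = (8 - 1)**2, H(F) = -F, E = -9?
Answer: -931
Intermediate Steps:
t = 49 (t = 7**2 = 49)
h(R, u) = -R
h(19, E)*t = -1*19*49 = -19*49 = -931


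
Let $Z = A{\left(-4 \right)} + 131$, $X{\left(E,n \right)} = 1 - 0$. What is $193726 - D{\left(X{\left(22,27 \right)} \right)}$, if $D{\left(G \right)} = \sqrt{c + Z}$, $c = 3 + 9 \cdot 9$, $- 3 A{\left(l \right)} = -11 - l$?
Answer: $193726 - \frac{2 \sqrt{489}}{3} \approx 1.9371 \cdot 10^{5}$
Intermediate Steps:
$X{\left(E,n \right)} = 1$ ($X{\left(E,n \right)} = 1 + 0 = 1$)
$A{\left(l \right)} = \frac{11}{3} + \frac{l}{3}$ ($A{\left(l \right)} = - \frac{-11 - l}{3} = \frac{11}{3} + \frac{l}{3}$)
$c = 84$ ($c = 3 + 81 = 84$)
$Z = \frac{400}{3}$ ($Z = \left(\frac{11}{3} + \frac{1}{3} \left(-4\right)\right) + 131 = \left(\frac{11}{3} - \frac{4}{3}\right) + 131 = \frac{7}{3} + 131 = \frac{400}{3} \approx 133.33$)
$D{\left(G \right)} = \frac{2 \sqrt{489}}{3}$ ($D{\left(G \right)} = \sqrt{84 + \frac{400}{3}} = \sqrt{\frac{652}{3}} = \frac{2 \sqrt{489}}{3}$)
$193726 - D{\left(X{\left(22,27 \right)} \right)} = 193726 - \frac{2 \sqrt{489}}{3}$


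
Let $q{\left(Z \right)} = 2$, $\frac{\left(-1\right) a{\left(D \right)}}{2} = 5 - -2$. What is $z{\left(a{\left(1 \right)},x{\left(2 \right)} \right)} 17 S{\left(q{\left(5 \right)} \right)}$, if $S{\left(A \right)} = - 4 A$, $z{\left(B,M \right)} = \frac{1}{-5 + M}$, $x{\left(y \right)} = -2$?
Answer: $\frac{136}{7} \approx 19.429$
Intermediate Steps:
$a{\left(D \right)} = -14$ ($a{\left(D \right)} = - 2 \left(5 - -2\right) = - 2 \left(5 + 2\right) = \left(-2\right) 7 = -14$)
$z{\left(a{\left(1 \right)},x{\left(2 \right)} \right)} 17 S{\left(q{\left(5 \right)} \right)} = \frac{1}{-5 - 2} \cdot 17 \left(\left(-4\right) 2\right) = \frac{1}{-7} \cdot 17 \left(-8\right) = \left(- \frac{1}{7}\right) 17 \left(-8\right) = \left(- \frac{17}{7}\right) \left(-8\right) = \frac{136}{7}$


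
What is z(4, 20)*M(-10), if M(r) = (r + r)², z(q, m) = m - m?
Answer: 0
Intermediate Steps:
z(q, m) = 0
M(r) = 4*r² (M(r) = (2*r)² = 4*r²)
z(4, 20)*M(-10) = 0*(4*(-10)²) = 0*(4*100) = 0*400 = 0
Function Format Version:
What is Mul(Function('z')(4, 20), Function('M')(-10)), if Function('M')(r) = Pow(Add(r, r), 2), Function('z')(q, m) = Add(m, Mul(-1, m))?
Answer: 0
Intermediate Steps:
Function('z')(q, m) = 0
Function('M')(r) = Mul(4, Pow(r, 2)) (Function('M')(r) = Pow(Mul(2, r), 2) = Mul(4, Pow(r, 2)))
Mul(Function('z')(4, 20), Function('M')(-10)) = Mul(0, Mul(4, Pow(-10, 2))) = Mul(0, Mul(4, 100)) = Mul(0, 400) = 0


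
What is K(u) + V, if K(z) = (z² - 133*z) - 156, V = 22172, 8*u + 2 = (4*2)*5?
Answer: 342509/16 ≈ 21407.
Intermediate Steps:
u = 19/4 (u = -¼ + ((4*2)*5)/8 = -¼ + (8*5)/8 = -¼ + (⅛)*40 = -¼ + 5 = 19/4 ≈ 4.7500)
K(z) = -156 + z² - 133*z
K(u) + V = (-156 + (19/4)² - 133*19/4) + 22172 = (-156 + 361/16 - 2527/4) + 22172 = -12243/16 + 22172 = 342509/16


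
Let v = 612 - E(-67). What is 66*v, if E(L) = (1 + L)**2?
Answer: -247104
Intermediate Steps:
v = -3744 (v = 612 - (1 - 67)**2 = 612 - 1*(-66)**2 = 612 - 1*4356 = 612 - 4356 = -3744)
66*v = 66*(-3744) = -247104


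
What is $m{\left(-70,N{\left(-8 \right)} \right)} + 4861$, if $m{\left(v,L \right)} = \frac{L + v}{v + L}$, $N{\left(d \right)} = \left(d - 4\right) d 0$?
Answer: $4862$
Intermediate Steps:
$N{\left(d \right)} = 0$ ($N{\left(d \right)} = \left(d - 4\right) d 0 = \left(-4 + d\right) d 0 = d \left(-4 + d\right) 0 = 0$)
$m{\left(v,L \right)} = 1$ ($m{\left(v,L \right)} = \frac{L + v}{L + v} = 1$)
$m{\left(-70,N{\left(-8 \right)} \right)} + 4861 = 1 + 4861 = 4862$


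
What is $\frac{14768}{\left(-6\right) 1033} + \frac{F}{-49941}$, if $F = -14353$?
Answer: $- \frac{3486929}{1664163} \approx -2.0953$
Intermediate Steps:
$\frac{14768}{\left(-6\right) 1033} + \frac{F}{-49941} = \frac{14768}{\left(-6\right) 1033} - \frac{14353}{-49941} = \frac{14768}{-6198} - - \frac{463}{1611} = 14768 \left(- \frac{1}{6198}\right) + \frac{463}{1611} = - \frac{7384}{3099} + \frac{463}{1611} = - \frac{3486929}{1664163}$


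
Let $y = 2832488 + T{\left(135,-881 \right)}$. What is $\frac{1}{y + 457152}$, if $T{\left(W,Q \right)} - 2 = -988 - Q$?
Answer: $\frac{1}{3289535} \approx 3.0399 \cdot 10^{-7}$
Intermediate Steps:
$T{\left(W,Q \right)} = -986 - Q$ ($T{\left(W,Q \right)} = 2 - \left(988 + Q\right) = -986 - Q$)
$y = 2832383$ ($y = 2832488 - 105 = 2832383$)
$\frac{1}{y + 457152} = \frac{1}{2832383 + 457152} = \frac{1}{3289535}$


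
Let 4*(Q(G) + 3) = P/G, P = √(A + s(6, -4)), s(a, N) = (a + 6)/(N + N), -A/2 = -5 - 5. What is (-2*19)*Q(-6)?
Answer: 114 + 19*√74/24 ≈ 120.81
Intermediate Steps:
A = 20 (A = -2*(-5 - 5) = -2*(-10) = 20)
s(a, N) = (6 + a)/(2*N) (s(a, N) = (6 + a)/((2*N)) = (6 + a)*(1/(2*N)) = (6 + a)/(2*N))
P = √74/2 (P = √(20 + (½)*(6 + 6)/(-4)) = √(20 + (½)*(-¼)*12) = √(20 - 3/2) = √(37/2) = √74/2 ≈ 4.3012)
Q(G) = -3 + √74/(8*G) (Q(G) = -3 + ((√74/2)/G)/4 = -3 + (√74/(2*G))/4 = -3 + √74/(8*G))
(-2*19)*Q(-6) = (-2*19)*(-3 + (⅛)*√74/(-6)) = -38*(-3 + (⅛)*√74*(-⅙)) = -38*(-3 - √74/48) = 114 + 19*√74/24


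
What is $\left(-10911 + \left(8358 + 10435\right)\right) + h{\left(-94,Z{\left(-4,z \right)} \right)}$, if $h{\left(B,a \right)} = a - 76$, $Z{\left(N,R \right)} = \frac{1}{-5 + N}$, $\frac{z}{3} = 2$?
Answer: $\frac{70253}{9} \approx 7805.9$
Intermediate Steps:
$z = 6$ ($z = 3 \cdot 2 = 6$)
$h{\left(B,a \right)} = -76 + a$
$\left(-10911 + \left(8358 + 10435\right)\right) + h{\left(-94,Z{\left(-4,z \right)} \right)} = \left(-10911 + \left(8358 + 10435\right)\right) - \left(76 - \frac{1}{-5 - 4}\right) = \left(-10911 + 18793\right) - \left(76 - \frac{1}{-9}\right) = 7882 - \frac{685}{9} = \frac{70253}{9}$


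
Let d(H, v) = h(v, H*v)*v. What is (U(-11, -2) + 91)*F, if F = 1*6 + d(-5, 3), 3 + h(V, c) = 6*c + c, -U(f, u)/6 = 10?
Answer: -9858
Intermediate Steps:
U(f, u) = -60 (U(f, u) = -6*10 = -60)
h(V, c) = -3 + 7*c (h(V, c) = -3 + (6*c + c) = -3 + 7*c)
d(H, v) = v*(-3 + 7*H*v) (d(H, v) = (-3 + 7*(H*v))*v = (-3 + 7*H*v)*v = v*(-3 + 7*H*v))
F = -318 (F = 1*6 + 3*(-3 + 7*(-5)*3) = 6 + 3*(-3 - 105) = 6 + 3*(-108) = 6 - 324 = -318)
(U(-11, -2) + 91)*F = (-60 + 91)*(-318) = 31*(-318) = -9858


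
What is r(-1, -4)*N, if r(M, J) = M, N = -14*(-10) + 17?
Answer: -157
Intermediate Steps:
N = 157 (N = 140 + 17 = 157)
r(-1, -4)*N = -1*157 = -157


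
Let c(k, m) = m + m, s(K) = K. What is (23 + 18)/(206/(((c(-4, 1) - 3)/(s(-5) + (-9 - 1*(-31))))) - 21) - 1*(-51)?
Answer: 179632/3523 ≈ 50.988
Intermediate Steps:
c(k, m) = 2*m
(23 + 18)/(206/(((c(-4, 1) - 3)/(s(-5) + (-9 - 1*(-31))))) - 21) - 1*(-51) = (23 + 18)/(206/(((2*1 - 3)/(-5 + (-9 - 1*(-31))))) - 21) - 1*(-51) = 41/(206/(((2 - 3)/(-5 + (-9 + 31)))) - 21) + 51 = 41/(206/((-1/(-5 + 22))) - 21) + 51 = 41/(206/((-1/17)) - 21) + 51 = 41/(206/((-1*1/17)) - 21) + 51 = 41/(206/(-1/17) - 21) + 51 = 41/(206*(-17) - 21) + 51 = 41/(-3502 - 21) + 51 = 41/(-3523) + 51 = 41*(-1/3523) + 51 = -41/3523 + 51 = 179632/3523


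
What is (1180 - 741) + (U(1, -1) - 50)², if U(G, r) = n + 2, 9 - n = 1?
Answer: 2039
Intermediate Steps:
n = 8 (n = 9 - 1*1 = 9 - 1 = 8)
U(G, r) = 10 (U(G, r) = 8 + 2 = 10)
(1180 - 741) + (U(1, -1) - 50)² = (1180 - 741) + (10 - 50)² = 439 + (-40)² = 439 + 1600 = 2039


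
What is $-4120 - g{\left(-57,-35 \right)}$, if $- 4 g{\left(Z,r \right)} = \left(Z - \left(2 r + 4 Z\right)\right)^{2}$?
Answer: $\frac{41601}{4} \approx 10400.0$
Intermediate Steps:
$g{\left(Z,r \right)} = - \frac{\left(- 3 Z - 2 r\right)^{2}}{4}$ ($g{\left(Z,r \right)} = - \frac{\left(Z - \left(2 r + 4 Z\right)\right)^{2}}{4} = - \frac{\left(- 3 Z - 2 r\right)^{2}}{4}$)
$-4120 - g{\left(-57,-35 \right)} = -4120 - - \frac{\left(2 \left(-35\right) + 3 \left(-57\right)\right)^{2}}{4} = -4120 - - \frac{\left(-70 - 171\right)^{2}}{4} = -4120 - - \frac{\left(-241\right)^{2}}{4} = -4120 - \left(- \frac{1}{4}\right) 58081 = -4120 - - \frac{58081}{4} = -4120 + \frac{58081}{4} = \frac{41601}{4}$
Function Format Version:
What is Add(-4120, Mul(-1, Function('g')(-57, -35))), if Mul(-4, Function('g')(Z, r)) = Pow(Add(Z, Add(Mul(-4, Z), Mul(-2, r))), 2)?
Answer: Rational(41601, 4) ≈ 10400.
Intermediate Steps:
Function('g')(Z, r) = Mul(Rational(-1, 4), Pow(Add(Mul(-3, Z), Mul(-2, r)), 2)) (Function('g')(Z, r) = Mul(Rational(-1, 4), Pow(Add(Z, Add(Mul(-4, Z), Mul(-2, r))), 2)) = Mul(Rational(-1, 4), Pow(Add(Mul(-3, Z), Mul(-2, r)), 2)))
Add(-4120, Mul(-1, Function('g')(-57, -35))) = Add(-4120, Mul(-1, Mul(Rational(-1, 4), Pow(Add(Mul(2, -35), Mul(3, -57)), 2)))) = Add(-4120, Mul(-1, Mul(Rational(-1, 4), Pow(Add(-70, -171), 2)))) = Add(-4120, Mul(-1, Mul(Rational(-1, 4), Pow(-241, 2)))) = Add(-4120, Mul(-1, Mul(Rational(-1, 4), 58081))) = Add(-4120, Mul(-1, Rational(-58081, 4))) = Add(-4120, Rational(58081, 4)) = Rational(41601, 4)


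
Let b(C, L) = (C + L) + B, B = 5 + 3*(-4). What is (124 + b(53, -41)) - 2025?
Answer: -1896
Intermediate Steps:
B = -7 (B = 5 - 12 = -7)
b(C, L) = -7 + C + L (b(C, L) = (C + L) - 7 = -7 + C + L)
(124 + b(53, -41)) - 2025 = (124 + (-7 + 53 - 41)) - 2025 = (124 + 5) - 2025 = 129 - 2025 = -1896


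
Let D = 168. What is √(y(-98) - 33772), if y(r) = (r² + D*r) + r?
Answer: I*√40730 ≈ 201.82*I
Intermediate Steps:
y(r) = r² + 169*r (y(r) = (r² + 168*r) + r = r² + 169*r)
√(y(-98) - 33772) = √(-98*(169 - 98) - 33772) = √(-98*71 - 33772) = √(-6958 - 33772) = √(-40730) = I*√40730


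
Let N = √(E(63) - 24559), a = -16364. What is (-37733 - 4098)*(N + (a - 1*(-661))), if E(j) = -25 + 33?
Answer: 656872193 - 41831*I*√24551 ≈ 6.5687e+8 - 6.5544e+6*I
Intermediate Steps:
E(j) = 8
N = I*√24551 (N = √(8 - 24559) = √(-24551) = I*√24551 ≈ 156.69*I)
(-37733 - 4098)*(N + (a - 1*(-661))) = (-37733 - 4098)*(I*√24551 + (-16364 - 1*(-661))) = -41831*(I*√24551 + (-16364 + 661)) = -41831*(I*√24551 - 15703) = -41831*(-15703 + I*√24551) = 656872193 - 41831*I*√24551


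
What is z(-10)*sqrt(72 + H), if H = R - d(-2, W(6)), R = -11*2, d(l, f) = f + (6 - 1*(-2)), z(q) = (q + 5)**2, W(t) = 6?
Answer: 150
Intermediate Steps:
z(q) = (5 + q)**2
d(l, f) = 8 + f (d(l, f) = f + (6 + 2) = f + 8 = 8 + f)
R = -22
H = -36 (H = -22 - (8 + 6) = -22 - 1*14 = -22 - 14 = -36)
z(-10)*sqrt(72 + H) = (5 - 10)**2*sqrt(72 - 36) = (-5)**2*sqrt(36) = 25*6 = 150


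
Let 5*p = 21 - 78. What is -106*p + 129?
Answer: 6687/5 ≈ 1337.4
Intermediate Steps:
p = -57/5 (p = (21 - 78)/5 = (1/5)*(-57) = -57/5 ≈ -11.400)
-106*p + 129 = -106*(-57/5) + 129 = 6042/5 + 129 = 6687/5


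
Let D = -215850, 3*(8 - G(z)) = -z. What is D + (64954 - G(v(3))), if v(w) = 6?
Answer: -150906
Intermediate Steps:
G(z) = 8 + z/3 (G(z) = 8 - (-1)*z/3 = 8 + z/3)
D + (64954 - G(v(3))) = -215850 + (64954 - (8 + (1/3)*6)) = -215850 + (64954 - (8 + 2)) = -215850 + (64954 - 1*10) = -215850 + (64954 - 10) = -215850 + 64944 = -150906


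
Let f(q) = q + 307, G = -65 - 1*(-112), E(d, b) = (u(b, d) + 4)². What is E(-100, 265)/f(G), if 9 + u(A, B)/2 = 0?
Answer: 98/177 ≈ 0.55367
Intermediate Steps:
u(A, B) = -18 (u(A, B) = -18 + 2*0 = -18 + 0 = -18)
E(d, b) = 196 (E(d, b) = (-18 + 4)² = (-14)² = 196)
G = 47 (G = -65 + 112 = 47)
f(q) = 307 + q
E(-100, 265)/f(G) = 196/(307 + 47) = 196/354 = 196*(1/354) = 98/177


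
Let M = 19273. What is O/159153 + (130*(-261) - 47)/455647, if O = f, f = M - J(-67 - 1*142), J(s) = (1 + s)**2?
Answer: -5446322886/24172528997 ≈ -0.22531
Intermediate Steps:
f = -23991 (f = 19273 - (1 + (-67 - 1*142))**2 = 19273 - (1 + (-67 - 142))**2 = 19273 - (1 - 209)**2 = 19273 - 1*(-208)**2 = 19273 - 1*43264 = 19273 - 43264 = -23991)
O = -23991
O/159153 + (130*(-261) - 47)/455647 = -23991/159153 + (130*(-261) - 47)/455647 = -23991*1/159153 + (-33930 - 47)*(1/455647) = -7997/53051 - 33977*1/455647 = -7997/53051 - 33977/455647 = -5446322886/24172528997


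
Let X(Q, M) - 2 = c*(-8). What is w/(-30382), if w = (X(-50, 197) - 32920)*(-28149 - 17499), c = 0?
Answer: -751320432/15191 ≈ -49458.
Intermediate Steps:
X(Q, M) = 2 (X(Q, M) = 2 + 0*(-8) = 2 + 0 = 2)
w = 1502640864 (w = (2 - 32920)*(-28149 - 17499) = -32918*(-45648) = 1502640864)
w/(-30382) = 1502640864/(-30382) = 1502640864*(-1/30382) = -751320432/15191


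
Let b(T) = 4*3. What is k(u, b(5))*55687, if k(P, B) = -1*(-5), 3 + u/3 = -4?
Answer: 278435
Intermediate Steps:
u = -21 (u = -9 + 3*(-4) = -9 - 12 = -21)
b(T) = 12
k(P, B) = 5
k(u, b(5))*55687 = 5*55687 = 278435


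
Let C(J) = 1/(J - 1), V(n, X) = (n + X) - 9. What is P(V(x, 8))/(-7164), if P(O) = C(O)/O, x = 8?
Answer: -1/300888 ≈ -3.3235e-6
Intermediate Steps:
V(n, X) = -9 + X + n (V(n, X) = (X + n) - 9 = -9 + X + n)
C(J) = 1/(-1 + J)
P(O) = 1/(O*(-1 + O)) (P(O) = 1/((-1 + O)*O) = 1/(O*(-1 + O)))
P(V(x, 8))/(-7164) = (1/((-9 + 8 + 8)*(-1 + (-9 + 8 + 8))))/(-7164) = (1/(7*(-1 + 7)))*(-1/7164) = ((⅐)/6)*(-1/7164) = ((⅐)*(⅙))*(-1/7164) = (1/42)*(-1/7164) = -1/300888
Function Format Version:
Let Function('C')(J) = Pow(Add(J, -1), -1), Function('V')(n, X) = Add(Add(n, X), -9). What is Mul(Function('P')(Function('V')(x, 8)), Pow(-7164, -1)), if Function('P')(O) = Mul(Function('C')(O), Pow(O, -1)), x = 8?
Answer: Rational(-1, 300888) ≈ -3.3235e-6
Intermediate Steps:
Function('V')(n, X) = Add(-9, X, n) (Function('V')(n, X) = Add(Add(X, n), -9) = Add(-9, X, n))
Function('C')(J) = Pow(Add(-1, J), -1)
Function('P')(O) = Mul(Pow(O, -1), Pow(Add(-1, O), -1)) (Function('P')(O) = Mul(Pow(Add(-1, O), -1), Pow(O, -1)) = Mul(Pow(O, -1), Pow(Add(-1, O), -1)))
Mul(Function('P')(Function('V')(x, 8)), Pow(-7164, -1)) = Mul(Mul(Pow(Add(-9, 8, 8), -1), Pow(Add(-1, Add(-9, 8, 8)), -1)), Pow(-7164, -1)) = Mul(Mul(Pow(7, -1), Pow(Add(-1, 7), -1)), Rational(-1, 7164)) = Mul(Mul(Rational(1, 7), Pow(6, -1)), Rational(-1, 7164)) = Mul(Mul(Rational(1, 7), Rational(1, 6)), Rational(-1, 7164)) = Mul(Rational(1, 42), Rational(-1, 7164)) = Rational(-1, 300888)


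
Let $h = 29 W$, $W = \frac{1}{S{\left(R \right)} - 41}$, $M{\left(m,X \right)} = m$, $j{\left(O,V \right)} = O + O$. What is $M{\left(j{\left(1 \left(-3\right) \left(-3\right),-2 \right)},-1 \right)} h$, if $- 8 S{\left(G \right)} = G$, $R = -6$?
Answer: $- \frac{2088}{161} \approx -12.969$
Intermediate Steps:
$S{\left(G \right)} = - \frac{G}{8}$
$j{\left(O,V \right)} = 2 O$
$W = - \frac{4}{161}$ ($W = \frac{1}{\left(- \frac{1}{8}\right) \left(-6\right) - 41} = \frac{1}{\frac{3}{4} - 41} = \frac{1}{- \frac{161}{4}} = - \frac{4}{161} \approx -0.024845$)
$h = - \frac{116}{161}$ ($h = 29 \left(- \frac{4}{161}\right) = - \frac{116}{161} \approx -0.7205$)
$M{\left(j{\left(1 \left(-3\right) \left(-3\right),-2 \right)},-1 \right)} h = 2 \cdot 1 \left(-3\right) \left(-3\right) \left(- \frac{116}{161}\right) = 2 \left(\left(-3\right) \left(-3\right)\right) \left(- \frac{116}{161}\right) = 2 \cdot 9 \left(- \frac{116}{161}\right) = 18 \left(- \frac{116}{161}\right) = - \frac{2088}{161}$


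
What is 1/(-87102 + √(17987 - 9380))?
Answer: -29034/2528916599 - √8607/7586749797 ≈ -1.1493e-5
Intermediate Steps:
1/(-87102 + √(17987 - 9380)) = 1/(-87102 + √8607)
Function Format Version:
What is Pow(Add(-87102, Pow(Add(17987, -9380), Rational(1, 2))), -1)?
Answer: Add(Rational(-29034, 2528916599), Mul(Rational(-1, 7586749797), Pow(8607, Rational(1, 2)))) ≈ -1.1493e-5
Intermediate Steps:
Pow(Add(-87102, Pow(Add(17987, -9380), Rational(1, 2))), -1) = Pow(Add(-87102, Pow(8607, Rational(1, 2))), -1)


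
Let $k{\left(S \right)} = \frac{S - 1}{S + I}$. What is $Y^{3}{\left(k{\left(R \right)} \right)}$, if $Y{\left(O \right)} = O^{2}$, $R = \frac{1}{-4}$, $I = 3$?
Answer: $\frac{15625}{1771561} \approx 0.0088199$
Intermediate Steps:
$R = - \frac{1}{4} \approx -0.25$
$k{\left(S \right)} = \frac{-1 + S}{3 + S}$ ($k{\left(S \right)} = \frac{S - 1}{S + 3} = \frac{-1 + S}{3 + S}$)
$Y^{3}{\left(k{\left(R \right)} \right)} = \left(\left(\frac{-1 - \frac{1}{4}}{3 - \frac{1}{4}}\right)^{2}\right)^{3} = \left(\left(\frac{1}{\frac{11}{4}} \left(- \frac{5}{4}\right)\right)^{2}\right)^{3} = \left(\left(\frac{4}{11} \left(- \frac{5}{4}\right)\right)^{2}\right)^{3} = \left(\left(- \frac{5}{11}\right)^{2}\right)^{3} = \left(\frac{25}{121}\right)^{3} = \frac{15625}{1771561}$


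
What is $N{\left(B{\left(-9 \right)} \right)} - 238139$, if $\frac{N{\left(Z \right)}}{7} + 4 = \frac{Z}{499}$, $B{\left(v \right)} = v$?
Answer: $- \frac{118845396}{499} \approx -2.3817 \cdot 10^{5}$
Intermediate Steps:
$N{\left(Z \right)} = -28 + \frac{7 Z}{499}$ ($N{\left(Z \right)} = -28 + 7 \frac{Z}{499} = -28 + \frac{7 Z}{499}$)
$N{\left(B{\left(-9 \right)} \right)} - 238139 = \left(-28 + \frac{7}{499} \left(-9\right)\right) - 238139 = \left(-28 - \frac{63}{499}\right) - 238139 = - \frac{14035}{499} - 238139 = - \frac{118845396}{499}$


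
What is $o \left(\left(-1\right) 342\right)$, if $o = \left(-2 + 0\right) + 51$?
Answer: $-16758$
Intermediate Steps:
$o = 49$ ($o = -2 + 51 = 49$)
$o \left(\left(-1\right) 342\right) = 49 \left(\left(-1\right) 342\right) = 49 \left(-342\right) = -16758$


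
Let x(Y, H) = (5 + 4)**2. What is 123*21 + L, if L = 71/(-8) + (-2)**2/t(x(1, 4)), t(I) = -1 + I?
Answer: 102967/40 ≈ 2574.2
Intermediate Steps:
x(Y, H) = 81 (x(Y, H) = 9**2 = 81)
L = -353/40 (L = 71/(-8) + (-2)**2/(-1 + 81) = 71*(-1/8) + 4/80 = -71/8 + 4*(1/80) = -71/8 + 1/20 = -353/40 ≈ -8.8250)
123*21 + L = 123*21 - 353/40 = 2583 - 353/40 = 102967/40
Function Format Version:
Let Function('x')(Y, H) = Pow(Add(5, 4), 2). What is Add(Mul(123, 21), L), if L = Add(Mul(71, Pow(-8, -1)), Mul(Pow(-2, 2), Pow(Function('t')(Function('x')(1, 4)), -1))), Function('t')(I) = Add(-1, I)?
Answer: Rational(102967, 40) ≈ 2574.2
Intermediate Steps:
Function('x')(Y, H) = 81 (Function('x')(Y, H) = Pow(9, 2) = 81)
L = Rational(-353, 40) (L = Add(Mul(71, Pow(-8, -1)), Mul(Pow(-2, 2), Pow(Add(-1, 81), -1))) = Add(Mul(71, Rational(-1, 8)), Mul(4, Pow(80, -1))) = Add(Rational(-71, 8), Mul(4, Rational(1, 80))) = Add(Rational(-71, 8), Rational(1, 20)) = Rational(-353, 40) ≈ -8.8250)
Add(Mul(123, 21), L) = Add(Mul(123, 21), Rational(-353, 40)) = Add(2583, Rational(-353, 40)) = Rational(102967, 40)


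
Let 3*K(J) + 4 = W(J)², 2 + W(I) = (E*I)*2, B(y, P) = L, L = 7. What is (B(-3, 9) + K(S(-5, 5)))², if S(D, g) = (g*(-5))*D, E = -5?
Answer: 273013565049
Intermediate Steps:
B(y, P) = 7
S(D, g) = -5*D*g (S(D, g) = (-5*g)*D = -5*D*g)
W(I) = -2 - 10*I (W(I) = -2 - 5*I*2 = -2 - 10*I)
K(J) = -4/3 + (-2 - 10*J)²/3
(B(-3, 9) + K(S(-5, 5)))² = (7 + 20*(-5*(-5)*5)*(2 + 5*(-5*(-5)*5))/3)² = (7 + (20/3)*125*(2 + 5*125))² = (7 + (20/3)*125*(2 + 625))² = (7 + (20/3)*125*627)² = (7 + 522500)² = 522507² = 273013565049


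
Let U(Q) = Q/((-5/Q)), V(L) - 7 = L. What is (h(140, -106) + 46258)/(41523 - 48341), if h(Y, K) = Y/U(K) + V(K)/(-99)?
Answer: -64970678/9575881 ≈ -6.7848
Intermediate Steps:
V(L) = 7 + L
U(Q) = -Q**2/5 (U(Q) = Q*(-Q/5) = -Q**2/5)
h(Y, K) = -7/99 - K/99 - 5*Y/K**2 (h(Y, K) = Y/((-K**2/5)) + (7 + K)/(-99) = Y*(-5/K**2) + (7 + K)*(-1/99) = -5*Y/K**2 + (-7/99 - K/99) = -7/99 - K/99 - 5*Y/K**2)
(h(140, -106) + 46258)/(41523 - 48341) = ((-7/99 - 1/99*(-106) - 5*140/(-106)**2) + 46258)/(41523 - 48341) = ((-7/99 + 106/99 - 5*140*1/11236) + 46258)/(-6818) = ((-7/99 + 106/99 - 175/2809) + 46258)*(-1/6818) = (2634/2809 + 46258)*(-1/6818) = (129941356/2809)*(-1/6818) = -64970678/9575881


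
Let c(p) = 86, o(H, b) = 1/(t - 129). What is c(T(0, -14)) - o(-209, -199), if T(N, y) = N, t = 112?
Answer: 1463/17 ≈ 86.059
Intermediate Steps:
o(H, b) = -1/17 (o(H, b) = 1/(112 - 129) = 1/(-17) = -1/17)
c(T(0, -14)) - o(-209, -199) = 86 - 1*(-1/17) = 86 + 1/17 = 1463/17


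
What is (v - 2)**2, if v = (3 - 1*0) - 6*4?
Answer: 529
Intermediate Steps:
v = -21 (v = (3 + 0) - 24 = 3 - 24 = -21)
(v - 2)**2 = (-21 - 2)**2 = (-23)**2 = 529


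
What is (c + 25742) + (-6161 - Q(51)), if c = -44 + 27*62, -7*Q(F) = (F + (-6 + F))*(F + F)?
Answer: 158269/7 ≈ 22610.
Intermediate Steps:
Q(F) = -2*F*(-6 + 2*F)/7 (Q(F) = -(F + (-6 + F))*(F + F)/7 = -(-6 + 2*F)*2*F/7 = -2*F*(-6 + 2*F)/7)
c = 1630 (c = -44 + 1674 = 1630)
(c + 25742) + (-6161 - Q(51)) = (1630 + 25742) + (-6161 - 4*51*(3 - 1*51)/7) = 27372 + (-6161 - 4*51*(3 - 51)/7) = 27372 + (-6161 - 4*51*(-48)/7) = 27372 + (-6161 - 1*(-9792/7)) = 27372 + (-6161 + 9792/7) = 27372 - 33335/7 = 158269/7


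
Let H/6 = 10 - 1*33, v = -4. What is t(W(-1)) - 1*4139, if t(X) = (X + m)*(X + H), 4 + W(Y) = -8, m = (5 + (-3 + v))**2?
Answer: -2939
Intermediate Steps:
m = 4 (m = (5 + (-3 - 4))**2 = (5 - 7)**2 = (-2)**2 = 4)
H = -138 (H = 6*(10 - 1*33) = 6*(10 - 33) = 6*(-23) = -138)
W(Y) = -12 (W(Y) = -4 - 8 = -12)
t(X) = (-138 + X)*(4 + X) (t(X) = (X + 4)*(X - 138) = (4 + X)*(-138 + X) = (-138 + X)*(4 + X))
t(W(-1)) - 1*4139 = (-552 + (-12)**2 - 134*(-12)) - 1*4139 = (-552 + 144 + 1608) - 4139 = 1200 - 4139 = -2939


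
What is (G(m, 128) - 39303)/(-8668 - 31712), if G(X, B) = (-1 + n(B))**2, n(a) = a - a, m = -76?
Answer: 19651/20190 ≈ 0.97330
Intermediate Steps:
n(a) = 0
G(X, B) = 1 (G(X, B) = (-1 + 0)**2 = (-1)**2 = 1)
(G(m, 128) - 39303)/(-8668 - 31712) = (1 - 39303)/(-8668 - 31712) = -39302/(-40380) = -39302*(-1/40380) = 19651/20190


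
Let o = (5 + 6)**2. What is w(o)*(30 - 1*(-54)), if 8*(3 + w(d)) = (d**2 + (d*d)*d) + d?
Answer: 37512279/2 ≈ 1.8756e+7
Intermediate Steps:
o = 121 (o = 11**2 = 121)
w(d) = -3 + d/8 + d**2/8 + d**3/8 (w(d) = -3 + ((d**2 + (d*d)*d) + d)/8 = -3 + ((d**2 + d**2*d) + d)/8 = -3 + ((d**2 + d**3) + d)/8 = -3 + (d + d**2 + d**3)/8 = -3 + (d/8 + d**2/8 + d**3/8) = -3 + d/8 + d**2/8 + d**3/8)
w(o)*(30 - 1*(-54)) = (-3 + (1/8)*121 + (1/8)*121**2 + (1/8)*121**3)*(30 - 1*(-54)) = (-3 + 121/8 + (1/8)*14641 + (1/8)*1771561)*(30 + 54) = (-3 + 121/8 + 14641/8 + 1771561/8)*84 = (1786299/8)*84 = 37512279/2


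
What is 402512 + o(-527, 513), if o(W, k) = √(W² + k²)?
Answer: 402512 + √540898 ≈ 4.0325e+5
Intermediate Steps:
402512 + o(-527, 513) = 402512 + √((-527)² + 513²) = 402512 + √(277729 + 263169) = 402512 + √540898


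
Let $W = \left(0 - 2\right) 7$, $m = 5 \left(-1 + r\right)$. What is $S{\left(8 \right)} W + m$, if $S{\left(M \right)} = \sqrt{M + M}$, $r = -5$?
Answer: $-86$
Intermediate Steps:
$m = -30$ ($m = 5 \left(-1 - 5\right) = 5 \left(-6\right) = -30$)
$S{\left(M \right)} = \sqrt{2} \sqrt{M}$ ($S{\left(M \right)} = \sqrt{2 M} = \sqrt{2} \sqrt{M}$)
$W = -14$ ($W = \left(-2\right) 7 = -14$)
$S{\left(8 \right)} W + m = \sqrt{2} \sqrt{8} \left(-14\right) - 30 = \sqrt{2} \cdot 2 \sqrt{2} \left(-14\right) - 30 = 4 \left(-14\right) - 30 = -56 - 30 = -86$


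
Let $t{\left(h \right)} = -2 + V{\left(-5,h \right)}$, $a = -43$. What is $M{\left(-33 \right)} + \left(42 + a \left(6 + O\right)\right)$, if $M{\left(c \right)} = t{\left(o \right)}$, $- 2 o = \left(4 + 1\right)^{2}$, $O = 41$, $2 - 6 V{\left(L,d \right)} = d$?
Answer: $- \frac{23743}{12} \approx -1978.6$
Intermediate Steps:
$V{\left(L,d \right)} = \frac{1}{3} - \frac{d}{6}$
$o = - \frac{25}{2}$ ($o = - \frac{\left(4 + 1\right)^{2}}{2} = - \frac{5^{2}}{2} = \left(- \frac{1}{2}\right) 25 = - \frac{25}{2} \approx -12.5$)
$t{\left(h \right)} = - \frac{5}{3} - \frac{h}{6}$ ($t{\left(h \right)} = -2 - \left(- \frac{1}{3} + \frac{h}{6}\right) = - \frac{5}{3} - \frac{h}{6}$)
$M{\left(c \right)} = \frac{5}{12}$ ($M{\left(c \right)} = - \frac{5}{3} - - \frac{25}{12} = - \frac{5}{3} + \frac{25}{12} = \frac{5}{12}$)
$M{\left(-33 \right)} + \left(42 + a \left(6 + O\right)\right) = \frac{5}{12} + \left(42 - 43 \left(6 + 41\right)\right) = \frac{5}{12} + \left(42 - 2021\right) = \frac{5}{12} - 1979 = - \frac{23743}{12}$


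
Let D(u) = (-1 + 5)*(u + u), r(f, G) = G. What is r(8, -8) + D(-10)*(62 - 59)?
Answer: -248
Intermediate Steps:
D(u) = 8*u (D(u) = 4*(2*u) = 8*u)
r(8, -8) + D(-10)*(62 - 59) = -8 + (8*(-10))*(62 - 59) = -8 - 80*3 = -8 - 240 = -248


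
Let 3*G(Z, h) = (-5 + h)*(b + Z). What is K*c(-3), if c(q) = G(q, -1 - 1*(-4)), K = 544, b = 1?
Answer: 2176/3 ≈ 725.33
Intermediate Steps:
G(Z, h) = (1 + Z)*(-5 + h)/3 (G(Z, h) = ((-5 + h)*(1 + Z))/3 = ((1 + Z)*(-5 + h))/3 = (1 + Z)*(-5 + h)/3)
c(q) = -⅔ - 2*q/3 (c(q) = -5/3 - 5*q/3 + (-1 - 1*(-4))/3 + q*(-1 - 1*(-4))/3 = -5/3 - 5*q/3 + (-1 + 4)/3 + q*(-1 + 4)/3 = -5/3 - 5*q/3 + (⅓)*3 + (⅓)*q*3 = -5/3 - 5*q/3 + 1 + q = -⅔ - 2*q/3)
K*c(-3) = 544*(-⅔ - ⅔*(-3)) = 544*(-⅔ + 2) = 544*(4/3) = 2176/3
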